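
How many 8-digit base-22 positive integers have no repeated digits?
First digit: 21 choices (nonzero). Then descending: 21 × 21 × 20 × 19 × 18 × 17 × 16 × 15 = 12307075200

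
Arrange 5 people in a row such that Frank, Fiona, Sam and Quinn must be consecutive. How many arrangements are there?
Treat the 4 as one block: (5-4+1)! × 4! = 2 × 24 = 48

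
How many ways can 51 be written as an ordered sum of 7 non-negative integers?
C(51+7-1, 7-1) = C(57, 6) = 36288252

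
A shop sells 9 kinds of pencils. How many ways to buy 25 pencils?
C(25+9-1, 9-1) = C(33, 8) = 13884156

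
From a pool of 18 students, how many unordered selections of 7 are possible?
C(18,7) = 18!/(7!×11!) = 31824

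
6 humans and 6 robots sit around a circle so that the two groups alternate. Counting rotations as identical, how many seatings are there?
Fix one of the humans: (6-1)! ways for the remaining humans, × 6! ways for the robots = 120 × 720 = 86400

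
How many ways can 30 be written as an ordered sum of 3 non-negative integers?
C(30+3-1, 3-1) = C(32, 2) = 496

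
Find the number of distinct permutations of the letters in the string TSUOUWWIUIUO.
12! / (2! × 1! × 4! × 1! × 2! × 2!) = 2494800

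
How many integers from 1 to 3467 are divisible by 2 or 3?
⌊3467/2⌋ + ⌊3467/3⌋ - ⌊3467/6⌋ = 1733 + 1155 - 577 = 2311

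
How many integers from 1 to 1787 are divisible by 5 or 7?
⌊1787/5⌋ + ⌊1787/7⌋ - ⌊1787/35⌋ = 357 + 255 - 51 = 561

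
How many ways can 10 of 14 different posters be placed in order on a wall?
P(14,10) = 14!/(14-10)! = 3632428800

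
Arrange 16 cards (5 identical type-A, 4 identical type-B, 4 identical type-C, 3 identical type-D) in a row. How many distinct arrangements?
16! / (5! × 4! × 4! × 3!) = 50450400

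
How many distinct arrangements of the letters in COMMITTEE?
9! / (1! × 1! × 2! × 1! × 2! × 2!) = 45360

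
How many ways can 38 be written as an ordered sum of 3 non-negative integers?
C(38+3-1, 3-1) = C(40, 2) = 780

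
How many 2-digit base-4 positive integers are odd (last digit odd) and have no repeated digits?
Last∈{1,3}. Last=0: 0. Last nonzero: 2×2×P(2,0) = 4. Total = 4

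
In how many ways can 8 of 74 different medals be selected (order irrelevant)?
C(74,8) = 74!/(8!×66!) = 15071474661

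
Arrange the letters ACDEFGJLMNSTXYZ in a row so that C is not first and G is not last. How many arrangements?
By inclusion-exclusion: 15! - 2×(15-1)! + (15-2)! = 1307674368000 - 174356582400 + 6227020800 = 1139544806400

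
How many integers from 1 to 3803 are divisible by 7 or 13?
⌊3803/7⌋ + ⌊3803/13⌋ - ⌊3803/91⌋ = 543 + 292 - 41 = 794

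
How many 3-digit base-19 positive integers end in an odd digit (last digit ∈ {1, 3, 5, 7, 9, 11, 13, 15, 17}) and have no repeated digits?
Last∈{1,3,5,7,9,11,13,15,17}. Last=0: 0. Last nonzero: 9×17×P(17,1) = 2601. Total = 2601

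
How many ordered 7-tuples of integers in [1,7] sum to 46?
Coefficient of x^46 in (x + x² + ... + x^7)^7. By inclusion-exclusion on dice exceeding 7: Σ_j (-1)^j C(7,j)·C(46-1-7j, 6) = C(7,0)·C(45,6) - C(7,1)·C(38,6) + C(7,2)·C(31,6) - C(7,3)·C(24,6) + C(7,4)·C(17,6) - C(7,5)·C(10,6) = 1·8145060 - 7·2760681 + 21·736281 - 35·134596 + 35·12376 - 21·210 = 84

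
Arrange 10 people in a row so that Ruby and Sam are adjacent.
Treat as block: (10-1)! × 2! = 362880 × 2 = 725760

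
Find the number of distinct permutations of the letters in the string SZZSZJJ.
7! / (2! × 2! × 3!) = 210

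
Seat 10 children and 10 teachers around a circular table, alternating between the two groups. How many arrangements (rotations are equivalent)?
Fix one of the children: (10-1)! ways for the remaining children, × 10! ways for the teachers = 362880 × 3628800 = 1316818944000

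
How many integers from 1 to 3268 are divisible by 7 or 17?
⌊3268/7⌋ + ⌊3268/17⌋ - ⌊3268/119⌋ = 466 + 192 - 27 = 631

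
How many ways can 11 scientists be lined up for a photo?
11! = 39916800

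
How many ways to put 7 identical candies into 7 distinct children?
C(7+7-1, 7-1) = C(13, 6) = 1716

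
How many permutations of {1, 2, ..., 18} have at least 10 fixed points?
Exactly j fixed points: C(18,j)·!(18-j); sum over j ≥ 10 (derangement numbers via !m = (m-1)·(!(m-1) + !(m-2)): !0..!8 = 1, 0, 1, 2, 9, 44, 265, 1854, 14833). Σ_{j=10}^{18} C(18,j)·!(18-j) = C(18,10)·!8 + C(18,11)·!7 + C(18,12)·!6 + C(18,13)·!5 + C(18,14)·!4 + C(18,15)·!3 + C(18,16)·!2 + C(18,17)·!1 + C(18,18)·!0 = 43758·14833 + 31824·1854 + 18564·265 + 8568·44 + 3060·9 + 816·2 + 153·1 + 18·0 + 1·1 = 713389888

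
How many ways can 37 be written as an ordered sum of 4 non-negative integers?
C(37+4-1, 4-1) = C(40, 3) = 9880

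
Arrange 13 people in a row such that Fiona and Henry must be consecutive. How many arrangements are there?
Treat the 2 as one block: (13-2+1)! × 2! = 479001600 × 2 = 958003200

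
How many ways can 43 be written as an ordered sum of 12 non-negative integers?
C(43+12-1, 12-1) = C(54, 11) = 95722852680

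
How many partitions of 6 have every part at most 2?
Let r_j(i) = number of partitions of i into parts ≤ j, for i = 0..6. r_1(i) = 1 for all i; r_j(i) = r_{j-1}(i) + r_j(i-j). Rows j = 2..2: ≤2: 1 1 2 2 3 3 4. r_2(6) = 4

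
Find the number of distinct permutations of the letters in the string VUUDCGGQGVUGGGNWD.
17! / (2! × 6! × 1! × 1! × 1! × 1! × 3! × 2!) = 20583763200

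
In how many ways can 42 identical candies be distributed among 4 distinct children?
C(42+4-1, 4-1) = C(45, 3) = 14190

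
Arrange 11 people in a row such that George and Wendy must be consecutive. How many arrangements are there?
Treat the 2 as one block: (11-2+1)! × 2! = 3628800 × 2 = 7257600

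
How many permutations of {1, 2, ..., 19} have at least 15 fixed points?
Exactly j fixed points: C(19,j)·!(19-j); sum over j ≥ 15 (derangement numbers via !m = (m-1)·(!(m-1) + !(m-2)): !0..!4 = 1, 0, 1, 2, 9). Σ_{j=15}^{19} C(19,j)·!(19-j) = C(19,15)·!4 + C(19,16)·!3 + C(19,17)·!2 + C(19,18)·!1 + C(19,19)·!0 = 3876·9 + 969·2 + 171·1 + 19·0 + 1·1 = 36994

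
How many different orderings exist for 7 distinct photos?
7! = 5040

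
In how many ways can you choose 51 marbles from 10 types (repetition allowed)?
C(51+10-1, 10-1) = C(60, 9) = 14783142660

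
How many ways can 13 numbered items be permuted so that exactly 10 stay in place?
Choose the 10 fixed points C(13,10) = 286, derange the rest: !3 = Σ_{j=0}^{3} (-1)^j·3!/j! = 6 - 6 + 3 - 1 = 2. Product = 286 × 2 = 572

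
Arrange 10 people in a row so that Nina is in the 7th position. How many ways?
Fix one position: (10-1)! = 362880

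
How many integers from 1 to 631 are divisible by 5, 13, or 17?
⌊631/5⌋+⌊631/13⌋+⌊631/17⌋ - ⌊631/65⌋-⌊631/85⌋-⌊631/221⌋ + ⌊631/1105⌋ = 126+48+37 - 9-7-2 + 0 = 193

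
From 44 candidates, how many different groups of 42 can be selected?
C(44,42) = 44!/(42!×2!) = 946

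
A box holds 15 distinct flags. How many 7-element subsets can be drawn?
C(15,7) = 15!/(7!×8!) = 6435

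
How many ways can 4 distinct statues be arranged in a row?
4! = 24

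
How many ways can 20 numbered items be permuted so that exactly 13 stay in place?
Choose the 13 fixed points C(20,13) = 77520, derange the rest: !7 = Σ_{j=0}^{7} (-1)^j·7!/j! = 5040 - 5040 + 2520 - 840 + 210 - 42 + 7 - 1 = 1854. Product = 77520 × 1854 = 143722080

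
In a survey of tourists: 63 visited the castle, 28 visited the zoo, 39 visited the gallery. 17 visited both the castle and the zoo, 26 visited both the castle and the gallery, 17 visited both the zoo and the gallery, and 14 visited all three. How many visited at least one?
|A∪B∪C| = 63+28+39-17-26-17+14 = 84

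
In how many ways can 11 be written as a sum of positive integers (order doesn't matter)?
Pentagonal recurrence p(n) = p(n-1) + p(n-2) - p(n-5) - p(n-7) + p(n-12) + p(n-15) - ... gives p(0..10) = 1, 1, 2, 3, 5, 7, 11, 15, 22, 30, 42. p(11) = p(10) + p(9) - p(6) - p(4) = 42 + 30 - 11 - 5 = 56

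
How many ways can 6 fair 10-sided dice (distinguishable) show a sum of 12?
Coefficient of x^12 in (x + x² + ... + x^10)^6. By inclusion-exclusion on dice exceeding 10: Σ_j (-1)^j C(6,j)·C(12-1-10j, 5) = C(6,0)·C(11,5) = 1·462 = 462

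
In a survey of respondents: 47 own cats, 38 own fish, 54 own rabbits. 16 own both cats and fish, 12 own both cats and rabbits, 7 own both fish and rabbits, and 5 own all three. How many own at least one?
|A∪B∪C| = 47+38+54-16-12-7+5 = 109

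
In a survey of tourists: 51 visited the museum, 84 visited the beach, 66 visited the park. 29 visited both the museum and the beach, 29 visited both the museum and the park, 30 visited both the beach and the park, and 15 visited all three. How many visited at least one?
|A∪B∪C| = 51+84+66-29-29-30+15 = 128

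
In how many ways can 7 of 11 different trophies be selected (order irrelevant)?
C(11,7) = 11!/(7!×4!) = 330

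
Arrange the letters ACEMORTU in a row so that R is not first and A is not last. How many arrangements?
By inclusion-exclusion: 8! - 2×(8-1)! + (8-2)! = 40320 - 10080 + 720 = 30960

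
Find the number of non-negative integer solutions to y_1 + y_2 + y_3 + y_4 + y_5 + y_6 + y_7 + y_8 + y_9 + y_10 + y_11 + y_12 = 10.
C(10+12-1, 12-1) = C(21, 11) = 352716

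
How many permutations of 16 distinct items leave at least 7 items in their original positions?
Exactly j fixed points: C(16,j)·!(16-j); sum over j ≥ 7 (derangement numbers via !m = (m-1)·(!(m-1) + !(m-2)): !0..!9 = 1, 0, 1, 2, 9, 44, 265, 1854, 14833, 133496). Σ_{j=7}^{16} C(16,j)·!(16-j) = C(16,7)·!9 + C(16,8)·!8 + C(16,9)·!7 + C(16,10)·!6 + C(16,11)·!5 + C(16,12)·!4 + C(16,13)·!3 + C(16,14)·!2 + C(16,15)·!1 + C(16,16)·!0 = 11440·133496 + 12870·14833 + 11440·1854 + 8008·265 + 4368·44 + 1820·9 + 560·2 + 120·1 + 16·0 + 1·1 = 1741636643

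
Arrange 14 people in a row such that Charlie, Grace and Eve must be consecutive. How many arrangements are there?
Treat the 3 as one block: (14-3+1)! × 3! = 479001600 × 6 = 2874009600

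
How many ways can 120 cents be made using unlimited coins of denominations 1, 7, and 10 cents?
Coefficient of x^120 in 1/(1-x^1) · 1/(1-x^7) · 1/(1-x^10). Case on j = number of 10-cent coins (j = 0..12); remainder r = 120 - 10j is made from {1,7} in ⌊r/7⌋+1 ways. r = 120, 110, 100, 90, 80, 70, 60, 50, 40, 30, 20, 10, 0 → 18 + 16 + 15 + 13 + 12 + 11 + 9 + 8 + 6 + 5 + 3 + 2 + 1 = 119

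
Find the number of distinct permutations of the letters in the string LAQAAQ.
6! / (1! × 2! × 3!) = 60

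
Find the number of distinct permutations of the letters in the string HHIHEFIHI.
9! / (3! × 1! × 1! × 4!) = 2520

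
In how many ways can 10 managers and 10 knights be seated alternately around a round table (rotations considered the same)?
Fix one of the managers: (10-1)! ways for the remaining managers, × 10! ways for the knights = 362880 × 3628800 = 1316818944000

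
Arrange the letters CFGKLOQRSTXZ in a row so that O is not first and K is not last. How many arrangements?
By inclusion-exclusion: 12! - 2×(12-1)! + (12-2)! = 479001600 - 79833600 + 3628800 = 402796800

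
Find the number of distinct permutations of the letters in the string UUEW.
4! / (1! × 2! × 1!) = 12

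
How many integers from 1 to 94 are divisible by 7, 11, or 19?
⌊94/7⌋+⌊94/11⌋+⌊94/19⌋ - ⌊94/77⌋-⌊94/133⌋-⌊94/209⌋ + ⌊94/1463⌋ = 13+8+4 - 1-0-0 + 0 = 24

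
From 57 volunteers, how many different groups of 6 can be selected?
C(57,6) = 57!/(6!×51!) = 36288252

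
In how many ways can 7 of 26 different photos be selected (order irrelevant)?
C(26,7) = 26!/(7!×19!) = 657800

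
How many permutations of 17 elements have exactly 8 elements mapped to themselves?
Choose the 8 fixed points C(17,8) = 24310, derange the rest: !9 = Σ_{j=0}^{9} (-1)^j·9!/j! = 362880 - 362880 + 181440 - 60480 + 15120 - 3024 + 504 - 72 + 9 - 1 = 133496. Product = 24310 × 133496 = 3245287760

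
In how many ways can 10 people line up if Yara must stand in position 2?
Fix one position: (10-1)! = 362880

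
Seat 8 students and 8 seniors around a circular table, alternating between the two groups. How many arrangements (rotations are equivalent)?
Fix one of the students: (8-1)! ways for the remaining students, × 8! ways for the seniors = 5040 × 40320 = 203212800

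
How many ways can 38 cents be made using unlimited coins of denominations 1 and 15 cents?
Coefficient of x^38 in 1/(1-x^1) · 1/(1-x^15). Use j coins of 15 for j = 0..⌊38/15⌋ = 2, the rest in 1s: 2 + 1 = 3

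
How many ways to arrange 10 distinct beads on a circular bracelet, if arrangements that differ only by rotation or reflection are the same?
(10-1)!/2 = 362880/2 = 181440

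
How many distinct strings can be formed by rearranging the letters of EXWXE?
5! / (1! × 2! × 2!) = 30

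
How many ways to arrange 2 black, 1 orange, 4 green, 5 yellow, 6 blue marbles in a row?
18! / (2! × 1! × 4! × 5! × 6!) = 1543782240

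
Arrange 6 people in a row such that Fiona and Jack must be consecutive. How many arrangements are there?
Treat the 2 as one block: (6-2+1)! × 2! = 120 × 2 = 240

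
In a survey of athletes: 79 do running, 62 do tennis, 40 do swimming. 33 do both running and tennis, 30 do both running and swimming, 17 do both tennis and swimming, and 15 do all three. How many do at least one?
|A∪B∪C| = 79+62+40-33-30-17+15 = 116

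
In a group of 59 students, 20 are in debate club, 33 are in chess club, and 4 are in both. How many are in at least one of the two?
|A∪B| = |A| + |B| - |A∩B| = 20 + 33 - 4 = 49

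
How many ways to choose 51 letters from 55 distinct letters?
C(55,51) = 55!/(51!×4!) = 341055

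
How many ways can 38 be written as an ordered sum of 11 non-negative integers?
C(38+11-1, 11-1) = C(48, 10) = 6540715896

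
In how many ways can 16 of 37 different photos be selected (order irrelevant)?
C(37,16) = 37!/(16!×21!) = 12875774670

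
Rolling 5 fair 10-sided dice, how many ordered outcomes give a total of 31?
Coefficient of x^31 in (x + x² + ... + x^10)^5. By inclusion-exclusion on dice exceeding 10: Σ_j (-1)^j C(5,j)·C(31-1-10j, 4) = C(5,0)·C(30,4) - C(5,1)·C(20,4) + C(5,2)·C(10,4) = 1·27405 - 5·4845 + 10·210 = 5280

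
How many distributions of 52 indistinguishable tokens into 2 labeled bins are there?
C(52+2-1, 2-1) = C(53, 1) = 53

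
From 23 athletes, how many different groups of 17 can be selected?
C(23,17) = 23!/(17!×6!) = 100947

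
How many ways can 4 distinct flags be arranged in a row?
4! = 24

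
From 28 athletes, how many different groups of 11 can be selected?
C(28,11) = 28!/(11!×17!) = 21474180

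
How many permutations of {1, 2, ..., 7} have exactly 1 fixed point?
Choose the 1 fixed point C(7,1) = 7, derange the rest: !6 = Σ_{j=0}^{6} (-1)^j·6!/j! = 720 - 720 + 360 - 120 + 30 - 6 + 1 = 265. Product = 7 × 265 = 1855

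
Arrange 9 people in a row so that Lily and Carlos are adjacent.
Treat as block: (9-1)! × 2! = 40320 × 2 = 80640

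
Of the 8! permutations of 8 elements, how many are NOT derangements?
Complement of the derangements. !8 = Σ_{j=0}^{8} (-1)^j·8!/j! = 40320 - 40320 + 20160 - 6720 + 1680 - 336 + 56 - 8 + 1 = 14833. 8! - !8 = 40320 - 14833 = 25487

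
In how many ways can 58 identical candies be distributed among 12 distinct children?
C(58+12-1, 12-1) = C(69, 11) = 1823810410032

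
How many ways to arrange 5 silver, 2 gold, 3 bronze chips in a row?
10! / (5! × 2! × 3!) = 2520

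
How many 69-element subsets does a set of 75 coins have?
C(75,69) = 75!/(69!×6!) = 201359550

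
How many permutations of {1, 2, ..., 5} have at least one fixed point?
Complement of the derangements. !5 = Σ_{j=0}^{5} (-1)^j·5!/j! = 120 - 120 + 60 - 20 + 5 - 1 = 44. 5! - !5 = 120 - 44 = 76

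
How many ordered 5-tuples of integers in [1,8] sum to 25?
Coefficient of x^25 in (x + x² + ... + x^8)^5. By inclusion-exclusion on dice exceeding 8: Σ_j (-1)^j C(5,j)·C(25-1-8j, 4) = C(5,0)·C(24,4) - C(5,1)·C(16,4) + C(5,2)·C(8,4) = 1·10626 - 5·1820 + 10·70 = 2226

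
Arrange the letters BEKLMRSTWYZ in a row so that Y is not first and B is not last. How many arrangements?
By inclusion-exclusion: 11! - 2×(11-1)! + (11-2)! = 39916800 - 7257600 + 362880 = 33022080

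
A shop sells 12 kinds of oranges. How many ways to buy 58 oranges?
C(58+12-1, 12-1) = C(69, 11) = 1823810410032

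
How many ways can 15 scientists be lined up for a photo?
15! = 1307674368000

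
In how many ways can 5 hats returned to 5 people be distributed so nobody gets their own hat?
!5 = Σ_{j=0}^{5} (-1)^j·5!/j! = 120 - 120 + 60 - 20 + 5 - 1 = 44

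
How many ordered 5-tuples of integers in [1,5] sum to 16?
Coefficient of x^16 in (x + x² + ... + x^5)^5. By inclusion-exclusion on dice exceeding 5: Σ_j (-1)^j C(5,j)·C(16-1-5j, 4) = C(5,0)·C(15,4) - C(5,1)·C(10,4) + C(5,2)·C(5,4) = 1·1365 - 5·210 + 10·5 = 365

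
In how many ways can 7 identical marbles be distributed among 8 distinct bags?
C(7+8-1, 8-1) = C(14, 7) = 3432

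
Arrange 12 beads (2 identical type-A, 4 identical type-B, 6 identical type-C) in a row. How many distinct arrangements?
12! / (2! × 4! × 6!) = 13860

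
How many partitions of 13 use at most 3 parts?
By conjugation, equals partitions of 13 into parts ≤ 3. Let r_j(i) = number of partitions of i into parts ≤ j, for i = 0..13. r_1(i) = 1 for all i; r_j(i) = r_{j-1}(i) + r_j(i-j). Rows j = 2..3: ≤2: 1 1 2 2 3 3 4 4 5 5 6 6 7 7; ≤3: 1 1 2 3 4 5 7 8 10 12 14 16 19 21. r_3(13) = 21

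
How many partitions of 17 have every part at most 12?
Let r_j(i) = number of partitions of i into parts ≤ j, for i = 0..17. r_1(i) = 1 for all i; r_j(i) = r_{j-1}(i) + r_j(i-j). Rows j = 2..12: ≤2: 1 1 2 2 3 3 4 4 5 5 6 6 7 7 8 8 9 9; ≤3: 1 1 2 3 4 5 7 8 10 12 14 16 19 21 24 27 30 33; ≤4: 1 1 2 3 5 6 9 11 15 18 23 27 34 39 47 54 64 72; ≤5: 1 1 2 3 5 7 10 13 18 23 30 37 47 57 70 84 101 119; ≤6: 1 1 2 3 5 7 11 14 20 26 35 44 58 71 90 110 136 163; ≤7: 1 1 2 3 5 7 11 15 21 28 38 49 65 82 105 131 164 201; ≤8: 1 1 2 3 5 7 11 15 22 29 40 52 70 89 116 146 186 230; ≤9: 1 1 2 3 5 7 11 15 22 30 41 54 73 94 123 157 201 252; ≤10: 1 1 2 3 5 7 11 15 22 30 42 55 75 97 128 164 212 267; ≤11: 1 1 2 3 5 7 11 15 22 30 42 56 76 99 131 169 219 278; ≤12: 1 1 2 3 5 7 11 15 22 30 42 56 77 100 133 172 224 285. r_12(17) = 285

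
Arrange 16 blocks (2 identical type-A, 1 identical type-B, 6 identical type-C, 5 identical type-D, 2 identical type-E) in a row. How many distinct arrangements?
16! / (2! × 1! × 6! × 5! × 2!) = 60540480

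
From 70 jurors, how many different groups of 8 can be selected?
C(70,8) = 70!/(8!×62!) = 9440350920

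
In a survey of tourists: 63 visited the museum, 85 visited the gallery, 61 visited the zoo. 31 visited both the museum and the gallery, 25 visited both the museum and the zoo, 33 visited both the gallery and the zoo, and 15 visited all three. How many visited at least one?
|A∪B∪C| = 63+85+61-31-25-33+15 = 135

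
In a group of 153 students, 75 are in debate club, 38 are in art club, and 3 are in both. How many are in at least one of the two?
|A∪B| = |A| + |B| - |A∩B| = 75 + 38 - 3 = 110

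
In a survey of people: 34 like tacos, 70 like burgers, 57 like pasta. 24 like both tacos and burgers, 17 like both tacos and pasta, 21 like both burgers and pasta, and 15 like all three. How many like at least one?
|A∪B∪C| = 34+70+57-24-17-21+15 = 114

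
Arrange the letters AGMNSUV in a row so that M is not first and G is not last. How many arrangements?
By inclusion-exclusion: 7! - 2×(7-1)! + (7-2)! = 5040 - 1440 + 120 = 3720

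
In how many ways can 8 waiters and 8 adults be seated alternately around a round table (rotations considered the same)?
Fix one of the waiters: (8-1)! ways for the remaining waiters, × 8! ways for the adults = 5040 × 40320 = 203212800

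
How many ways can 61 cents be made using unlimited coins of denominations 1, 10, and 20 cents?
Coefficient of x^61 in 1/(1-x^1) · 1/(1-x^10) · 1/(1-x^20). Case on j = number of 20-cent coins (j = 0..3); remainder r = 61 - 20j is made from {1,10} in ⌊r/10⌋+1 ways. r = 61, 41, 21, 1 → 7 + 5 + 3 + 1 = 16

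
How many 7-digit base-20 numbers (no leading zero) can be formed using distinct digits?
First digit: 19 choices (nonzero). Then descending: 19 × 19 × 18 × 17 × 16 × 15 × 14 = 371165760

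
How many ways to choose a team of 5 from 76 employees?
C(76,5) = 76!/(5!×71!) = 18474840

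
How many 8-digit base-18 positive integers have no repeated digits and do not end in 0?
Last digit: 17 nonzero choices. First digit: 16 (nonzero, ≠last). Middle 6: P(16,6) = 5765760. Total = 1568286720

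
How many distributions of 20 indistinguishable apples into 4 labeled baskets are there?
C(20+4-1, 4-1) = C(23, 3) = 1771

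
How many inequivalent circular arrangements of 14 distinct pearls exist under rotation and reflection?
(14-1)!/2 = 6227020800/2 = 3113510400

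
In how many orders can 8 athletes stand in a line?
8! = 40320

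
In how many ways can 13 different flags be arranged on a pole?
13! = 6227020800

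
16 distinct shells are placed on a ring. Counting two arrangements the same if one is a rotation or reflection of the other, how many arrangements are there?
(16-1)!/2 = 1307674368000/2 = 653837184000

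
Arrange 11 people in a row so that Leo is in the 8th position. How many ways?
Fix one position: (11-1)! = 3628800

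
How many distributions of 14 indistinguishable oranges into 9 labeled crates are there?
C(14+9-1, 9-1) = C(22, 8) = 319770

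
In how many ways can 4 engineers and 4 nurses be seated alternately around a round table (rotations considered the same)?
Fix one of the engineers: (4-1)! ways for the remaining engineers, × 4! ways for the nurses = 6 × 24 = 144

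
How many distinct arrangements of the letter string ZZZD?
4! / (1! × 3!) = 4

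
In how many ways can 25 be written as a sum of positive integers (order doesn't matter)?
Pentagonal recurrence p(n) = p(n-1) + p(n-2) - p(n-5) - p(n-7) + p(n-12) + p(n-15) - ... gives p(0..24) = 1, 1, 2, 3, 5, 7, 11, 15, 22, 30, 42, 56, 77, 101, 135, 176, 231, 297, 385, 490, 627, 792, 1002, 1255, 1575. p(25) = p(24) + p(23) - p(20) - p(18) + p(13) + p(10) - p(3) = 1575 + 1255 - 627 - 385 + 101 + 42 - 3 = 1958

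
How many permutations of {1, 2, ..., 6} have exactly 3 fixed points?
Choose the 3 fixed points C(6,3) = 20, derange the rest: !3 = Σ_{j=0}^{3} (-1)^j·3!/j! = 6 - 6 + 3 - 1 = 2. Product = 20 × 2 = 40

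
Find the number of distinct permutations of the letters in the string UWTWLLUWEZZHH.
13! / (2! × 3! × 1! × 2! × 2! × 1! × 2!) = 64864800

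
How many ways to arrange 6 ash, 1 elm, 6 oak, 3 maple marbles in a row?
16! / (6! × 1! × 6! × 3!) = 6726720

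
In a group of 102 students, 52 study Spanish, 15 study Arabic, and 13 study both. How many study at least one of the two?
|A∪B| = |A| + |B| - |A∩B| = 52 + 15 - 13 = 54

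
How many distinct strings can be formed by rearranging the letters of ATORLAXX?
8! / (1! × 2! × 1! × 2! × 1! × 1!) = 10080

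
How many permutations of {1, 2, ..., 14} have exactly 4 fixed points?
Choose the 4 fixed points C(14,4) = 1001, derange the rest: !10 = Σ_{j=0}^{10} (-1)^j·10!/j! = 3628800 - 3628800 + 1814400 - 604800 + 151200 - 30240 + 5040 - 720 + 90 - 10 + 1 = 1334961. Product = 1001 × 1334961 = 1336295961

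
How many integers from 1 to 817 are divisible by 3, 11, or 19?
⌊817/3⌋+⌊817/11⌋+⌊817/19⌋ - ⌊817/33⌋-⌊817/57⌋-⌊817/209⌋ + ⌊817/627⌋ = 272+74+43 - 24-14-3 + 1 = 349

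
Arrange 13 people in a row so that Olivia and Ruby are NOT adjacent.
Total - adjacent = 13! - (13-1)!×2 = 6227020800 - 958003200 = 5269017600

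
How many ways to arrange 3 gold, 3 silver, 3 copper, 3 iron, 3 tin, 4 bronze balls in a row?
19! / (3! × 3! × 3! × 3! × 3! × 4!) = 651819168000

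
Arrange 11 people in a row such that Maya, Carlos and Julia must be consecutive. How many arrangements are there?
Treat the 3 as one block: (11-3+1)! × 3! = 362880 × 6 = 2177280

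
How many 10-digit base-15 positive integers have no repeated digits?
First digit: 14 choices (nonzero). Then descending: 14 × 14 × 13 × 12 × 11 × 10 × 9 × 8 × 7 × 6 = 10170800640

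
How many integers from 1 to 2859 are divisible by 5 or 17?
⌊2859/5⌋ + ⌊2859/17⌋ - ⌊2859/85⌋ = 571 + 168 - 33 = 706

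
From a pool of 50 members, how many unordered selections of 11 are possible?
C(50,11) = 50!/(11!×39!) = 37353738800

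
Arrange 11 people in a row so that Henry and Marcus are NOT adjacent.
Total - adjacent = 11! - (11-1)!×2 = 39916800 - 7257600 = 32659200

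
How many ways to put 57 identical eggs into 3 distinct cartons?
C(57+3-1, 3-1) = C(59, 2) = 1711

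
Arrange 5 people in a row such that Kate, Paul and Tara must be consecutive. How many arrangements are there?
Treat the 3 as one block: (5-3+1)! × 3! = 6 × 6 = 36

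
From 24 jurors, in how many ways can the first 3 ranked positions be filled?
P(24,3) = 24!/(24-3)! = 12144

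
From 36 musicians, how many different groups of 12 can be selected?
C(36,12) = 36!/(12!×24!) = 1251677700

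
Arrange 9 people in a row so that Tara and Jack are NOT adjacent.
Total - adjacent = 9! - (9-1)!×2 = 362880 - 80640 = 282240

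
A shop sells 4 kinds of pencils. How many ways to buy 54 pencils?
C(54+4-1, 4-1) = C(57, 3) = 29260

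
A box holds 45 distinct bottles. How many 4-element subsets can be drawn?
C(45,4) = 45!/(4!×41!) = 148995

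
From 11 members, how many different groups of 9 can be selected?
C(11,9) = 11!/(9!×2!) = 55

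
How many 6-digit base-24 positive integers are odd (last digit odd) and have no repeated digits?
Last∈{1,3,5,7,9,11,13,15,17,19,21,23}. Last=0: 0. Last nonzero: 12×22×P(22,4) = 46347840. Total = 46347840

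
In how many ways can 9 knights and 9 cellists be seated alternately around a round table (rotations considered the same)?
Fix one of the knights: (9-1)! ways for the remaining knights, × 9! ways for the cellists = 40320 × 362880 = 14631321600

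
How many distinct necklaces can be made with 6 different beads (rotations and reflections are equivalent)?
(6-1)!/2 = 120/2 = 60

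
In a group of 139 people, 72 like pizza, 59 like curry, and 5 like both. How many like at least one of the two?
|A∪B| = |A| + |B| - |A∩B| = 72 + 59 - 5 = 126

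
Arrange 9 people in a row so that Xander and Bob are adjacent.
Treat as block: (9-1)! × 2! = 40320 × 2 = 80640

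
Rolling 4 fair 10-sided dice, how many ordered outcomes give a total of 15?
Coefficient of x^15 in (x + x² + ... + x^10)^4. By inclusion-exclusion on dice exceeding 10: Σ_j (-1)^j C(4,j)·C(15-1-10j, 3) = C(4,0)·C(14,3) - C(4,1)·C(4,3) = 1·364 - 4·4 = 348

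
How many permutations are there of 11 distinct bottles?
11! = 39916800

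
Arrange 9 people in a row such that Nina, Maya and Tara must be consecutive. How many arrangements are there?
Treat the 3 as one block: (9-3+1)! × 3! = 5040 × 6 = 30240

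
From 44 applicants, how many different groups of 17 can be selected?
C(44,17) = 44!/(17!×27!) = 686353797976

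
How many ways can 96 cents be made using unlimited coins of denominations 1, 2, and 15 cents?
Coefficient of x^96 in 1/(1-x^1) · 1/(1-x^2) · 1/(1-x^15). Case on j = number of 15-cent coins (j = 0..6); remainder r = 96 - 15j is made from {1,2} in ⌊r/2⌋+1 ways. r = 96, 81, 66, 51, 36, 21, 6 → 49 + 41 + 34 + 26 + 19 + 11 + 4 = 184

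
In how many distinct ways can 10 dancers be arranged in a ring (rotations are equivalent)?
Circular: fix one position, arrange the rest. (10-1)! = 362880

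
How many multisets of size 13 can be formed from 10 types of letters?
C(13+10-1, 10-1) = C(22, 9) = 497420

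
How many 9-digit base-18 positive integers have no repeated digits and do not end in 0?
Last digit: 17 nonzero choices. First digit: 16 (nonzero, ≠last). Middle 7: P(16,7) = 57657600. Total = 15682867200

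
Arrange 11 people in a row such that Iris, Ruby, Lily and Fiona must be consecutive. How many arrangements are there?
Treat the 4 as one block: (11-4+1)! × 4! = 40320 × 24 = 967680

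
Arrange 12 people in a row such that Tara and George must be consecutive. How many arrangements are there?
Treat the 2 as one block: (12-2+1)! × 2! = 39916800 × 2 = 79833600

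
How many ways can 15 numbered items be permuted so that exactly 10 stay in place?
Choose the 10 fixed points C(15,10) = 3003, derange the rest: !5 = Σ_{j=0}^{5} (-1)^j·5!/j! = 120 - 120 + 60 - 20 + 5 - 1 = 44. Product = 3003 × 44 = 132132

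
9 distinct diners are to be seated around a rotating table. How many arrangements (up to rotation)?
Circular: fix one position, arrange the rest. (9-1)! = 40320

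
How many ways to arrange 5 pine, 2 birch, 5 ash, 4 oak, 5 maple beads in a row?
21! / (5! × 2! × 5! × 4! × 5!) = 615969113760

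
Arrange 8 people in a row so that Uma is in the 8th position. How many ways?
Fix one position: (8-1)! = 5040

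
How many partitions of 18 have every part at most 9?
Let r_j(i) = number of partitions of i into parts ≤ j, for i = 0..18. r_1(i) = 1 for all i; r_j(i) = r_{j-1}(i) + r_j(i-j). Rows j = 2..9: ≤2: 1 1 2 2 3 3 4 4 5 5 6 6 7 7 8 8 9 9 10; ≤3: 1 1 2 3 4 5 7 8 10 12 14 16 19 21 24 27 30 33 37; ≤4: 1 1 2 3 5 6 9 11 15 18 23 27 34 39 47 54 64 72 84; ≤5: 1 1 2 3 5 7 10 13 18 23 30 37 47 57 70 84 101 119 141; ≤6: 1 1 2 3 5 7 11 14 20 26 35 44 58 71 90 110 136 163 199; ≤7: 1 1 2 3 5 7 11 15 21 28 38 49 65 82 105 131 164 201 248; ≤8: 1 1 2 3 5 7 11 15 22 29 40 52 70 89 116 146 186 230 288; ≤9: 1 1 2 3 5 7 11 15 22 30 41 54 73 94 123 157 201 252 318. r_9(18) = 318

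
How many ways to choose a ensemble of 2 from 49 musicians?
C(49,2) = 49!/(2!×47!) = 1176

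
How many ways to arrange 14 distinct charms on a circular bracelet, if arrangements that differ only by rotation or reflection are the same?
(14-1)!/2 = 6227020800/2 = 3113510400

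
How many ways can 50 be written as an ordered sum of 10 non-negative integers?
C(50+10-1, 10-1) = C(59, 9) = 12565671261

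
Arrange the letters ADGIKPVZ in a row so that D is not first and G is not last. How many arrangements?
By inclusion-exclusion: 8! - 2×(8-1)! + (8-2)! = 40320 - 10080 + 720 = 30960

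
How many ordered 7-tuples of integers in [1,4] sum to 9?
Coefficient of x^9 in (x + x² + ... + x^4)^7. By inclusion-exclusion on dice exceeding 4: Σ_j (-1)^j C(7,j)·C(9-1-4j, 6) = C(7,0)·C(8,6) = 1·28 = 28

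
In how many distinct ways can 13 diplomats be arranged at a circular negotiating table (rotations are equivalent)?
Circular: fix one position, arrange the rest. (13-1)! = 479001600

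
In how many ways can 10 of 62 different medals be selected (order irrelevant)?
C(62,10) = 62!/(10!×52!) = 107518933731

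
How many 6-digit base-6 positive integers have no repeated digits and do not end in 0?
Last digit: 5 nonzero choices. First digit: 4 (nonzero, ≠last). Middle 4: P(4,4) = 24. Total = 480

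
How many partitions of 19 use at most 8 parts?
By conjugation, equals partitions of 19 into parts ≤ 8. Let r_j(i) = number of partitions of i into parts ≤ j, for i = 0..19. r_1(i) = 1 for all i; r_j(i) = r_{j-1}(i) + r_j(i-j). Rows j = 2..8: ≤2: 1 1 2 2 3 3 4 4 5 5 6 6 7 7 8 8 9 9 10 10; ≤3: 1 1 2 3 4 5 7 8 10 12 14 16 19 21 24 27 30 33 37 40; ≤4: 1 1 2 3 5 6 9 11 15 18 23 27 34 39 47 54 64 72 84 94; ≤5: 1 1 2 3 5 7 10 13 18 23 30 37 47 57 70 84 101 119 141 164; ≤6: 1 1 2 3 5 7 11 14 20 26 35 44 58 71 90 110 136 163 199 235; ≤7: 1 1 2 3 5 7 11 15 21 28 38 49 65 82 105 131 164 201 248 300; ≤8: 1 1 2 3 5 7 11 15 22 29 40 52 70 89 116 146 186 230 288 352. r_8(19) = 352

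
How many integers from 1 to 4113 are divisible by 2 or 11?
⌊4113/2⌋ + ⌊4113/11⌋ - ⌊4113/22⌋ = 2056 + 373 - 186 = 2243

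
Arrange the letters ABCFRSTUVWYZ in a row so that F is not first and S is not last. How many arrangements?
By inclusion-exclusion: 12! - 2×(12-1)! + (12-2)! = 479001600 - 79833600 + 3628800 = 402796800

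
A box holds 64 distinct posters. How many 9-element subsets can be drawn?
C(64,9) = 64!/(9!×55!) = 27540584512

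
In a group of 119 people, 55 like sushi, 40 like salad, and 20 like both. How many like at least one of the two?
|A∪B| = |A| + |B| - |A∩B| = 55 + 40 - 20 = 75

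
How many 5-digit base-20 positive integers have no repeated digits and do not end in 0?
Last digit: 19 nonzero choices. First digit: 18 (nonzero, ≠last). Middle 3: P(18,3) = 4896. Total = 1674432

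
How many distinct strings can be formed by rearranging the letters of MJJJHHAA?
8! / (2! × 2! × 1! × 3!) = 1680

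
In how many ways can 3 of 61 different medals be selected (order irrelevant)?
C(61,3) = 61!/(3!×58!) = 35990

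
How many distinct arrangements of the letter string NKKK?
4! / (1! × 3!) = 4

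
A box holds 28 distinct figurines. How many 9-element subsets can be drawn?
C(28,9) = 28!/(9!×19!) = 6906900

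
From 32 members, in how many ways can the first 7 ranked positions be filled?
P(32,7) = 32!/(32-7)! = 16963914240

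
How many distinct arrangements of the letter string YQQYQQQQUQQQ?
12! / (9! × 1! × 2!) = 660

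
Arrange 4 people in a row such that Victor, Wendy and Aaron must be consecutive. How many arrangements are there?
Treat the 3 as one block: (4-3+1)! × 3! = 2 × 6 = 12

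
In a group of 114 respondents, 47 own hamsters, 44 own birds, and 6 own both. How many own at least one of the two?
|A∪B| = |A| + |B| - |A∩B| = 47 + 44 - 6 = 85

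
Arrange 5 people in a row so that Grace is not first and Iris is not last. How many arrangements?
By inclusion-exclusion: 5! - 2×(5-1)! + (5-2)! = 120 - 48 + 6 = 78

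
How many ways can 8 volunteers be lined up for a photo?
8! = 40320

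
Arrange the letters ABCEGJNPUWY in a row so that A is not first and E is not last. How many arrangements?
By inclusion-exclusion: 11! - 2×(11-1)! + (11-2)! = 39916800 - 7257600 + 362880 = 33022080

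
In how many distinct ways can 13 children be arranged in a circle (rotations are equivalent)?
Circular: fix one position, arrange the rest. (13-1)! = 479001600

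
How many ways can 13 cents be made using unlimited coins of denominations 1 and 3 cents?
Coefficient of x^13 in 1/(1-x^1) · 1/(1-x^3). Use j coins of 3 for j = 0..⌊13/3⌋ = 4, the rest in 1s: 4 + 1 = 5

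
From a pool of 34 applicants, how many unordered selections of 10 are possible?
C(34,10) = 34!/(10!×24!) = 131128140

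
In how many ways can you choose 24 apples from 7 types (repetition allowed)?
C(24+7-1, 7-1) = C(30, 6) = 593775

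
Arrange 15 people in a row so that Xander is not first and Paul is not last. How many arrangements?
By inclusion-exclusion: 15! - 2×(15-1)! + (15-2)! = 1307674368000 - 174356582400 + 6227020800 = 1139544806400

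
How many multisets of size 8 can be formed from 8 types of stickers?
C(8+8-1, 8-1) = C(15, 7) = 6435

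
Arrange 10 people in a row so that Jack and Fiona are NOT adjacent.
Total - adjacent = 10! - (10-1)!×2 = 3628800 - 725760 = 2903040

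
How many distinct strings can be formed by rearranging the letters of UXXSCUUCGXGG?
12! / (3! × 3! × 1! × 3! × 2!) = 1108800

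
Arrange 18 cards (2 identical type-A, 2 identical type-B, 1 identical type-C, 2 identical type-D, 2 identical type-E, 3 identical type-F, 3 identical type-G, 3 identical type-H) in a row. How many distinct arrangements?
18! / (2! × 2! × 1! × 2! × 2! × 3! × 3! × 3!) = 1852538688000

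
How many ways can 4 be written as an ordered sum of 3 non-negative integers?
C(4+3-1, 3-1) = C(6, 2) = 15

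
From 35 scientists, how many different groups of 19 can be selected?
C(35,19) = 35!/(19!×16!) = 4059928950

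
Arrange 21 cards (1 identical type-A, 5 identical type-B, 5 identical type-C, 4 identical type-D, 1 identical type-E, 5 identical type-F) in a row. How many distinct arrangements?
21! / (1! × 5! × 5! × 4! × 1! × 5!) = 1231938227520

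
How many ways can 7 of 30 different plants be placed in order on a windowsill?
P(30,7) = 30!/(30-7)! = 10260432000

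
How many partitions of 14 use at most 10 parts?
By conjugation, equals partitions of 14 into parts ≤ 10. Let r_j(i) = number of partitions of i into parts ≤ j, for i = 0..14. r_1(i) = 1 for all i; r_j(i) = r_{j-1}(i) + r_j(i-j). Rows j = 2..10: ≤2: 1 1 2 2 3 3 4 4 5 5 6 6 7 7 8; ≤3: 1 1 2 3 4 5 7 8 10 12 14 16 19 21 24; ≤4: 1 1 2 3 5 6 9 11 15 18 23 27 34 39 47; ≤5: 1 1 2 3 5 7 10 13 18 23 30 37 47 57 70; ≤6: 1 1 2 3 5 7 11 14 20 26 35 44 58 71 90; ≤7: 1 1 2 3 5 7 11 15 21 28 38 49 65 82 105; ≤8: 1 1 2 3 5 7 11 15 22 29 40 52 70 89 116; ≤9: 1 1 2 3 5 7 11 15 22 30 41 54 73 94 123; ≤10: 1 1 2 3 5 7 11 15 22 30 42 55 75 97 128. r_10(14) = 128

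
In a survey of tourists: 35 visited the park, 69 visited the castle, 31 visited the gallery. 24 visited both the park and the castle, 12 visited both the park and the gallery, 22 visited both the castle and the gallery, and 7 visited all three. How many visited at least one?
|A∪B∪C| = 35+69+31-24-12-22+7 = 84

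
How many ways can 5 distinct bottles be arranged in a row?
5! = 120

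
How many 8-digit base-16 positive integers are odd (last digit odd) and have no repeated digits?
Last∈{1,3,5,7,9,11,13,15}. Last=0: 0. Last nonzero: 8×14×P(14,6) = 242161920. Total = 242161920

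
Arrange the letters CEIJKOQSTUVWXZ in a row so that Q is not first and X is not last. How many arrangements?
By inclusion-exclusion: 14! - 2×(14-1)! + (14-2)! = 87178291200 - 12454041600 + 479001600 = 75203251200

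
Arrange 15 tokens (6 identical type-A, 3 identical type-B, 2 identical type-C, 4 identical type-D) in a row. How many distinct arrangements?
15! / (6! × 3! × 2! × 4!) = 6306300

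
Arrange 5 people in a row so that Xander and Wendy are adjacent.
Treat as block: (5-1)! × 2! = 24 × 2 = 48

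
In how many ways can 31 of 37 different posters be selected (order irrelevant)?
C(37,31) = 37!/(31!×6!) = 2324784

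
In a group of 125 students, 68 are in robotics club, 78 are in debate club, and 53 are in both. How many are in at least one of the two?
|A∪B| = |A| + |B| - |A∩B| = 68 + 78 - 53 = 93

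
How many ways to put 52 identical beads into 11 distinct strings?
C(52+11-1, 11-1) = C(62, 10) = 107518933731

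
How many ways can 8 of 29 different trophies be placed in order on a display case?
P(29,8) = 29!/(29-8)! = 173059286400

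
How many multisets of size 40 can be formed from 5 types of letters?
C(40+5-1, 5-1) = C(44, 4) = 135751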